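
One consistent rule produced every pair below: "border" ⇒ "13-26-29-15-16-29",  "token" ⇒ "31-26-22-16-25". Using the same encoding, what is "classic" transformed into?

14-23-12-30-30-20-14

Letters become their 1-based position plus 11 (so a→12, b→13, …).
On classic: c=3→14, l=12→23, a=1→12, s=19→30, s=19→30, i=9→20, c=3→14.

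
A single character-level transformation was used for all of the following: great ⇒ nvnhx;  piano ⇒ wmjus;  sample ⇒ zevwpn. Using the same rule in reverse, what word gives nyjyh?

Shifts by position in great: pos 0: g→n (+7), pos 1: r→v (+4), pos 2: e→n (+9), pos 3: a→h (+7), pos 4: t→x (+4) — repeating every 3. A repeating key of period 3 is used — shifts +7, +4, +9 over and over.
Decoding nyjyh: n−7=g, y−4=u, j−9=a, y−7=r, h−4=d.

guard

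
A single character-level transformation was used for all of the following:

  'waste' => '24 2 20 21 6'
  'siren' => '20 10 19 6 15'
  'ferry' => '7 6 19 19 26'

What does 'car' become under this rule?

4 2 19

The number is (letter's place in the alphabet, a=1) + 1.
Applying it to car: c=3→4, a=1→2, r=18→19.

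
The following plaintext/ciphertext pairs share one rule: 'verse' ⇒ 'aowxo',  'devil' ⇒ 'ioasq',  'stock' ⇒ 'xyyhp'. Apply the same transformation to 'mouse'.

ryexo

The shift depends on letter class: consonant v→a is +5, but vowel e→o is +10. Vowels shift forward by 10 and consonants shift forward by 5.
On mouse: m(cons)+5=r, o(vowel)+10=y, u(vowel)+10=e, s(cons)+5=x, e(vowel)+10=o.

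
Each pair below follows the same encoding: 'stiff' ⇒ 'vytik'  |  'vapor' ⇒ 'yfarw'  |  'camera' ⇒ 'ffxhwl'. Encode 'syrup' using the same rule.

A repeating key of period 3 is used — shifts +3, +5, +11 over and over.
On syrup: s+3=v, y+5=d, r+11=c, u+3=x, p+5=u.

vdcxu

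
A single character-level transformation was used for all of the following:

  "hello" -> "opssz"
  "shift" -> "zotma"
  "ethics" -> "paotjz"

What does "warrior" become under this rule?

dlyytzy

The shift depends on letter class: consonant h→o is +7, but vowel e→p is +11. Vowels shift forward by 11 and consonants shift forward by 7.
Applying it to warrior: w(cons)+7=d, a(vowel)+11=l, r(cons)+7=y, r(cons)+7=y, i(vowel)+11=t, o(vowel)+11=z, r(cons)+7=y.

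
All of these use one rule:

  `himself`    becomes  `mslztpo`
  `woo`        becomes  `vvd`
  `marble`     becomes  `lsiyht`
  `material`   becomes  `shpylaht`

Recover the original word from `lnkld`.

The output letters match the input read backwards, each shifted +7: himself reversed is flesmih. Two steps: reverse the string, then apply a Caesar shift of +7.
Reversing it on lnkld: shift back: l−7=e, n−7=g, k−7=d, l−7=e, d−7=w → egdew; then reverse → wedge.

wedge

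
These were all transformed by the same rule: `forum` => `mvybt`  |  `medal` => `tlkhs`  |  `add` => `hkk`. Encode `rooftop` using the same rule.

yvvmavw

Compare letters: f→m is +7, o→v is +7, r→y is +7 — a constant shift. This is a Caesar cipher with shift 7.
Applying it to rooftop: r+7=y, o+7=v, o+7=v, f+7=m, t+7=a, o+7=v, p+7=w.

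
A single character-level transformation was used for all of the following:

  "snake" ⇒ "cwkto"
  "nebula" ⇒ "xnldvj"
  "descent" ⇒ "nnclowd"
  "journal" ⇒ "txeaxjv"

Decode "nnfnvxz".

develop

Shifts by position in snake: pos 0: s→c (+10), pos 1: n→w (+9), pos 2: a→k (+10), pos 3: k→t (+9) — repeating every 2. It's a Vigenère-style cipher with numeric key [10,9]: position i shifts by key[i mod 2].
Decoding nnfnvxz: n−10=d, n−9=e, f−10=v, n−9=e, v−10=l, x−9=o, z−10=p.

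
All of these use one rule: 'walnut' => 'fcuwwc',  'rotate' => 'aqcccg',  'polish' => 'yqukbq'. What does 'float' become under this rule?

Vowels shift forward by 2 and consonants shift forward by 9.
Applying it to float: f(cons)+9=o, l(cons)+9=u, o(vowel)+2=q, a(vowel)+2=c, t(cons)+9=c.

ouqcc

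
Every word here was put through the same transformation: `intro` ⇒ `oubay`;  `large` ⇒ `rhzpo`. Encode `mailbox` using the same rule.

shqulzj

In intro: i→o is +6, n→u is +7, t→b is +8, r→a is +9 — the shift increases by 1 each position. Each letter shifts forward by (position + 6), i.e. 6, 7, 8, … — the shift grows by one for each successive letter.
For mailbox: m+6=s, a+7=h, i+8=q, l+9=u, b+10=l, o+11=z, x+12=j.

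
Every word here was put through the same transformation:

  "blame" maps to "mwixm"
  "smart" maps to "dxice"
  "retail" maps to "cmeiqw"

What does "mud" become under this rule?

xco

The shift depends on letter class: consonant b→m is +11, but vowel a→i is +8. Two shifts are in play — +8 for a/e/i/o/u, +11 for every other letter.
On mud: m(cons)+11=x, u(vowel)+8=c, d(cons)+11=o.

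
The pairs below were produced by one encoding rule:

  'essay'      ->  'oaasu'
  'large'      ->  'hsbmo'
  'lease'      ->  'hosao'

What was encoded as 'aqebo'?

e(4)→o(14) and s(18)→a(0) fit y≡25x+18 (mod 26); the inverse of 25 mod 26 is 25. Treating letters as 0–25, the rule is x ↦ 25x + 18 (mod 26).
Reversing it on aqebo: a(0)→25·(0−18)≡18=s; q(16)→25·(16−18)≡2=c; e(4)→25·(4−18)≡14=o; b(1)→25·(1−18)≡17=r; o(14)→25·(14−18)≡4=e (all mod 26).

score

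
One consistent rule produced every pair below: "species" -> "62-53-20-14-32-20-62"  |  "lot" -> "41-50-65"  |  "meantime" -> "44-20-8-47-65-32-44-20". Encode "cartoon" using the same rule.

14-8-59-65-50-50-47

s(#19)→62 and p(#16)→53: differences scale by 3, so n = 3·pos + 5. With a=1..z=26, the number is 3·pos + 5.
For cartoon: c=3→14, a=1→8, r=18→59, t=20→65, o=15→50, o=15→50, n=14→47.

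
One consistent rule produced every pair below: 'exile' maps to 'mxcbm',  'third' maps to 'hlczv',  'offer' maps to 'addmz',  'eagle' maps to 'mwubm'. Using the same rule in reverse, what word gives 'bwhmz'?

later

e(4)→m(12) and x(23)→x(23) fit y≡17x+22 (mod 26); the inverse of 17 mod 26 is 23. Each letter's alphabet position (a=0..z=25) is mapped through 17·x+22 mod 26 — an affine cipher.
Undoing it on bwhmz: b(1)→23·(1−22)≡11=l; w(22)→23·(22−22)≡0=a; h(7)→23·(7−22)≡19=t; m(12)→23·(12−22)≡4=e; z(25)→23·(25−22)≡17=r (all mod 26).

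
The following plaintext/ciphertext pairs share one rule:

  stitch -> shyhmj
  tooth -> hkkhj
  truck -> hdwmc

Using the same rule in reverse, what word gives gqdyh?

merit

Each letter's alphabet position (a=0..z=25) is mapped through 15·x+8 mod 26 — an affine cipher.
Decoding gqdyh: g(6)→7·(6−8)≡12=m; q(16)→7·(16−8)≡4=e; d(3)→7·(3−8)≡17=r; y(24)→7·(24−8)≡8=i; h(7)→7·(7−8)≡19=t (all mod 26).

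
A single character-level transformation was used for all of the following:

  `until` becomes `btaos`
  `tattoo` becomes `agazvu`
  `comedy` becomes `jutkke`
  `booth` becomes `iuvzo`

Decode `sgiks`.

Shifts by position in until: pos 0: u→b (+7), pos 1: n→t (+6), pos 2: t→a (+7), pos 3: i→o (+6) — repeating every 2. It's a Vigenère-style cipher with numeric key [7,6]: position i shifts by key[i mod 2].
Decoding sgiks: s−7=l, g−6=a, i−7=b, k−6=e, s−7=l.

label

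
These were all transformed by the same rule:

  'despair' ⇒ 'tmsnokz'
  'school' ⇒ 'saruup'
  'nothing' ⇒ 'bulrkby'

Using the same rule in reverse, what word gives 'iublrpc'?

monthly

Each letter's alphabet position (a=0..z=25) is mapped through 19·x+14 mod 26 — an affine cipher.
Reversing it on iublrpc: i(8)→11·(8−14)≡12=m; u(20)→11·(20−14)≡14=o; b(1)→11·(1−14)≡13=n; l(11)→11·(11−14)≡19=t; r(17)→11·(17−14)≡7=h; p(15)→11·(15−14)≡11=l; c(2)→11·(2−14)≡24=y (all mod 26).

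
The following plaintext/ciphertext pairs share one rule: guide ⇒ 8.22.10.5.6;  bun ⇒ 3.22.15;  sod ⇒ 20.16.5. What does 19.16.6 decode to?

roe

g is letter #7 and maps to 8: an offset of 1. The number is (letter's place in the alphabet, a=1) + 1.
Decoding 19.16.6: 19→(19−1)÷1=18=r, 16→(16−1)÷1=15=o, 6→(6−1)÷1=5=e.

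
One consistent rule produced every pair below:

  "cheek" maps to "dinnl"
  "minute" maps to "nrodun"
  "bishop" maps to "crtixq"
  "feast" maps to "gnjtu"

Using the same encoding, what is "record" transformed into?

The shift depends on letter class: consonant c→d is +1, but vowel e→n is +9. Two shifts are in play — +9 for a/e/i/o/u, +1 for every other letter.
On record: r(cons)+1=s, e(vowel)+9=n, c(cons)+1=d, o(vowel)+9=x, r(cons)+1=s, d(cons)+1=e.

sndxse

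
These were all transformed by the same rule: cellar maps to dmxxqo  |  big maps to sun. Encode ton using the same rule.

zaf

The output letters match the input read backwards, each shifted +12: cellar reversed is rallec. The word is reversed, then every letter is shifted forward by 12.
For ton: reverse → not; then shift: n+12=z, o+12=a, t+12=f.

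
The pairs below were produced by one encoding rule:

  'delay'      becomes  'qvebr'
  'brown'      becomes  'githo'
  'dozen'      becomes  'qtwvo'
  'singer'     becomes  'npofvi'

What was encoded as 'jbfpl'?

magic

d(3)→q(16) and e(4)→v(21) fit y≡5x+1 (mod 26); the inverse of 5 mod 26 is 21. Each letter's alphabet position (a=0..z=25) is mapped through 5·x+1 mod 26 — an affine cipher.
Decoding jbfpl: j(9)→21·(9−1)≡12=m; b(1)→21·(1−1)≡0=a; f(5)→21·(5−1)≡6=g; p(15)→21·(15−1)≡8=i; l(11)→21·(11−1)≡2=c (all mod 26).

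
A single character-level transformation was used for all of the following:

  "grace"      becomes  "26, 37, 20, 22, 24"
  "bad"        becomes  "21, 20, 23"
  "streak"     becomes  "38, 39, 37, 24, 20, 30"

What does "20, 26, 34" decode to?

ago

g is letter #7 and maps to 26: an offset of 19. Letters become their 1-based position plus 19 (so a→20, b→21, …).
Undoing it on 20, 26, 34: 20→(20−19)÷1=1=a, 26→(26−19)÷1=7=g, 34→(34−19)÷1=15=o.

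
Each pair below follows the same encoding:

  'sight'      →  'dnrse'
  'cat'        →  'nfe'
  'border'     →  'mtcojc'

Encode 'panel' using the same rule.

The shift depends on letter class: consonant s→d is +11, but vowel i→n is +5. Two shifts are in play — +5 for a/e/i/o/u, +11 for every other letter.
For panel: p(cons)+11=a, a(vowel)+5=f, n(cons)+11=y, e(vowel)+5=j, l(cons)+11=w.

afyjw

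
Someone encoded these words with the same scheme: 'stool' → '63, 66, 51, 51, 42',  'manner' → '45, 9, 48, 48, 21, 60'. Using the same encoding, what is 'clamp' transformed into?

With a=1..z=26, the number is 3·pos + 6.
On clamp: c=3→15, l=12→42, a=1→9, m=13→45, p=16→54.

15, 42, 9, 45, 54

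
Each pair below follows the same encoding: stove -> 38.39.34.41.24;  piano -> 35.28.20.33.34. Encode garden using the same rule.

26.20.37.23.24.33

s is letter #19 and maps to 38: an offset of 19. The number is (letter's place in the alphabet, a=1) + 19.
Applying it to garden: g=7→26, a=1→20, r=18→37, d=4→23, e=5→24, n=14→33.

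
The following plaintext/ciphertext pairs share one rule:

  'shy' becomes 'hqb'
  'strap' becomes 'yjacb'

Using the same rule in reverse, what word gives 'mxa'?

The output letters match the input read backwards, each shifted +9: shy reversed is yhs. Two steps: reverse the string, then apply a Caesar shift of +9.
Undoing it on mxa: shift back: m−9=d, x−9=o, a−9=r → dor; then reverse → rod.

rod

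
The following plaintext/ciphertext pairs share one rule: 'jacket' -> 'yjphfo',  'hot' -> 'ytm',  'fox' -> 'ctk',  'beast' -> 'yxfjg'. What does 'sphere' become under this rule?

The output letters match the input read backwards, each shifted +5: jacket reversed is tekcaj. Read the word backwards and shift each letter +5.
On sphere: reverse → erehps; then shift: e+5=j, r+5=w, e+5=j, h+5=m, p+5=u, s+5=x.

jwjmux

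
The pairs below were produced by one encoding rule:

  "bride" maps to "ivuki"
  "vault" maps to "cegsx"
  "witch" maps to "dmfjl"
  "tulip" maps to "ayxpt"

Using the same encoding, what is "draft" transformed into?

kvmmx

It's a Vigenère-style cipher with numeric key [7,4,12]: position i shifts by key[i mod 3].
For draft: d+7=k, r+4=v, a+12=m, f+7=m, t+4=x.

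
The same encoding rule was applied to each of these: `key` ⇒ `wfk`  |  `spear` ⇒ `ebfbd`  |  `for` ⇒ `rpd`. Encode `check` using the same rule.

otfow

Vowels shift forward by 1 and consonants shift forward by 12.
For check: c(cons)+12=o, h(cons)+12=t, e(vowel)+1=f, c(cons)+12=o, k(cons)+12=w.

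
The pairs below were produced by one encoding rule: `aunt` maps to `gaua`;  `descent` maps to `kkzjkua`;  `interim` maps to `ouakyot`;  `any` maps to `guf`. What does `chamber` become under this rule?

The shift depends on letter class: consonant n→u is +7, but vowel a→g is +6. Vowels shift forward by 6 and consonants shift forward by 7.
On chamber: c(cons)+7=j, h(cons)+7=o, a(vowel)+6=g, m(cons)+7=t, b(cons)+7=i, e(vowel)+6=k, r(cons)+7=y.

jogtiky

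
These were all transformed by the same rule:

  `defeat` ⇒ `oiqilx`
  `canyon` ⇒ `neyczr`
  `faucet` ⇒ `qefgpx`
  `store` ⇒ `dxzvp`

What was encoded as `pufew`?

equal

A repeating key of period 2 is used — shifts +11, +4 over and over.
Undoing it on pufew: p−11=e, u−4=q, f−11=u, e−4=a, w−11=l.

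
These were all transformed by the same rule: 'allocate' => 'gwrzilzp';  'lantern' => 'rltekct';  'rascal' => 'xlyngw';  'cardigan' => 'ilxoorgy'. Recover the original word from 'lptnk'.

fence

A repeating key of period 2 is used — shifts +6, +11 over and over.
Decoding lptnk: l−6=f, p−11=e, t−6=n, n−11=c, k−6=e.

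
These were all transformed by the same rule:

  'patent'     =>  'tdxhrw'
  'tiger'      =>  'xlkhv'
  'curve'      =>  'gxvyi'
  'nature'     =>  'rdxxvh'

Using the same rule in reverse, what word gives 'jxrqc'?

funny

Shifts by position in patent: pos 0: p→t (+4), pos 1: a→d (+3), pos 2: t→x (+4), pos 3: e→h (+3) — repeating every 2. The shifts repeat in a cycle of length 2: positions 0,1,… shift by +4, +3, then the pattern repeats.
Decoding jxrqc: j−4=f, x−3=u, r−4=n, q−3=n, c−4=y.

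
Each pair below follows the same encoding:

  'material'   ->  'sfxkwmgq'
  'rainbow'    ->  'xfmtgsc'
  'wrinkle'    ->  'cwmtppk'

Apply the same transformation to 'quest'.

A repeating key of period 3 is used — shifts +6, +5, +4 over and over.
Applying it to quest: q+6=w, u+5=z, e+4=i, s+6=y, t+5=y.

wziyy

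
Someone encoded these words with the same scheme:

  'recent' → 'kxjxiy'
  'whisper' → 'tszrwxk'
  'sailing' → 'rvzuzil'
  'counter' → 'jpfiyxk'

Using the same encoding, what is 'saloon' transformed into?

r(17)→k(10) and e(4)→x(23) fit y≡7x+21 (mod 26); the inverse of 7 mod 26 is 15. Each letter's alphabet position (a=0..z=25) is mapped through 7·x+21 mod 26 — an affine cipher.
For saloon: s(18)→7·18+21≡17=r; a(0)→7·0+21≡21=v; l(11)→7·11+21≡20=u; o(14)→7·14+21≡15=p; o(14)→7·14+21≡15=p; n(13)→7·13+21≡8=i (all mod 26).

rvuppi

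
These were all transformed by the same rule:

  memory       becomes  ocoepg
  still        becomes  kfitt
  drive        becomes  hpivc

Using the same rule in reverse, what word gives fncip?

m(12)→o(14) and e(4)→c(2) fit y≡21x+22 (mod 26); the inverse of 21 mod 26 is 5. Each letter's alphabet position (a=0..z=25) is mapped through 21·x+22 mod 26 — an affine cipher.
Reversing it on fncip: f(5)→5·(5−22)≡19=t; n(13)→5·(13−22)≡7=h; c(2)→5·(2−22)≡4=e; i(8)→5·(8−22)≡8=i; p(15)→5·(15−22)≡17=r (all mod 26).

their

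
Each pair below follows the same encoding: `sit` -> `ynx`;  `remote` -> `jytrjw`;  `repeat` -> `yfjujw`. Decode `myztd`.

The word is reversed, then every letter is shifted forward by 5.
Reversing it on myztd: shift back: m−5=h, y−5=t, z−5=u, t−5=o, d−5=y → htuoy; then reverse → youth.

youth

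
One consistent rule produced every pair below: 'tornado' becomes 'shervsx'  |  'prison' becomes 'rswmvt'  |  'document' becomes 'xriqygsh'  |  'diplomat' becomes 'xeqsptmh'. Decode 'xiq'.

Two steps: reverse the string, then apply a Caesar shift of +4.
Decoding xiq: shift back: x−4=t, i−4=e, q−4=m → tem; then reverse → met.

met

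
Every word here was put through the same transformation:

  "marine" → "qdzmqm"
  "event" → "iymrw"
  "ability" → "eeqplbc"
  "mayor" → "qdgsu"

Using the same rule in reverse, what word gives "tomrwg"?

Shifts by position in marine: pos 0: m→q (+4), pos 1: a→d (+3), pos 2: r→z (+8), pos 3: i→m (+4), pos 4: n→q (+3), pos 5: e→m (+8) — repeating every 3. It's a Vigenère-style cipher with numeric key [4,3,8]: position i shifts by key[i mod 3].
Reversing it on tomrwg: t−4=p, o−3=l, m−8=e, r−4=n, w−3=t, g−8=y.

plenty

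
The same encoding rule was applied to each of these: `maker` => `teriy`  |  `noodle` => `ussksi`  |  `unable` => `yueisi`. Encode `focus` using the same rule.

msjyz

The shift depends on letter class: consonant m→t is +7, but vowel a→e is +4. The rule splits by letter class: vowels +4, consonants +7.
Applying it to focus: f(cons)+7=m, o(vowel)+4=s, c(cons)+7=j, u(vowel)+4=y, s(cons)+7=z.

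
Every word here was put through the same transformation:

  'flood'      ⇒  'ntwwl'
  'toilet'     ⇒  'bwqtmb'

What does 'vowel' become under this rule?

dwemt

Compare letters: f→n is +8, l→t is +8, o→w is +8 — a constant shift. Every letter moves 8 places later in the alphabet, wrapping around z→a.
For vowel: v+8=d, o+8=w, w+8=e, e+8=m, l+8=t.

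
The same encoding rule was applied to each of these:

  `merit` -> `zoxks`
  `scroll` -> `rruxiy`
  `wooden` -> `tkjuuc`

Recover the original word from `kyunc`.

whose

The output letters match the input read backwards, each shifted +6: merit reversed is tirem. Read the word backwards and shift each letter +6.
Undoing it on kyunc: shift back: k−6=e, y−6=s, u−6=o, n−6=h, c−6=w → esohw; then reverse → whose.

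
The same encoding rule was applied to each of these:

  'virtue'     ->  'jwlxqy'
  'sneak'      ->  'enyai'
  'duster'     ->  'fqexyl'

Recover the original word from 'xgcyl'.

tower

v(21)→j(9) and i(8)→w(22) fit y≡19x+0 (mod 26); the inverse of 19 mod 26 is 11. Each letter's alphabet position (a=0..z=25) is mapped through 19·x+0 mod 26 — an affine cipher.
Reversing it on xgcyl: x(23)→11·(23−0)≡19=t; g(6)→11·(6−0)≡14=o; c(2)→11·(2−0)≡22=w; y(24)→11·(24−0)≡4=e; l(11)→11·(11−0)≡17=r (all mod 26).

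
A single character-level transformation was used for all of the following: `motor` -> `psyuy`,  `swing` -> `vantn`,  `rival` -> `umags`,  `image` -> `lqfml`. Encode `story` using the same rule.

In motor: m→p is +3, o→s is +4, t→y is +5, o→u is +6 — the shift increases by 1 each position. Letter i (0-indexed) is shifted by i+3, so successive shifts are 3, 4, 5, ….
On story: s+3=v, t+4=x, o+5=t, r+6=x, y+7=f.

vxtxf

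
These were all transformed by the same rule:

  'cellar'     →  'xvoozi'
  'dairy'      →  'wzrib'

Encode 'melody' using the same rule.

Each pair mirrors across the alphabet (c↔x, e↔v, l↔o): positions sum to 25. Letters are reflected about the middle of the alphabet (position → 25−position): Atbash.
Applying it to melody: m↔n, e↔v, l↔o, o↔l, d↔w, y↔b.

nvolwb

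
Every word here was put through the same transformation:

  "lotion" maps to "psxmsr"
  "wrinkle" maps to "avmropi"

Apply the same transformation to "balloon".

feppssr

Compare letters: l→p is +4, o→s is +4, t→x is +4 — a constant shift. It's a constant shift of +4 (ROT4).
For balloon: b+4=f, a+4=e, l+4=p, l+4=p, o+4=s, o+4=s, n+4=r.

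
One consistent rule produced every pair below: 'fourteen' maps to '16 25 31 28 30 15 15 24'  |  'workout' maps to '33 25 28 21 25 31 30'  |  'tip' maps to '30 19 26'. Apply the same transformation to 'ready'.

28 15 11 14 35

The number is (letter's place in the alphabet, a=1) + 10.
For ready: r=18→28, e=5→15, a=1→11, d=4→14, y=25→35.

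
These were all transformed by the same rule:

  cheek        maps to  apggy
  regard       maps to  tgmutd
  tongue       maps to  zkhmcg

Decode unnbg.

c(2)→a(0) and h(7)→p(15) fit y≡3x+20 (mod 26); the inverse of 3 mod 26 is 9. This is an affine cipher: with a=0,…,z=25, each position x becomes (3x+20) mod 26.
Undoing it on unnbg: u(20)→9·(20−20)≡0=a; n(13)→9·(13−20)≡15=p; n(13)→9·(13−20)≡15=p; b(1)→9·(1−20)≡11=l; g(6)→9·(6−20)≡4=e (all mod 26).

apple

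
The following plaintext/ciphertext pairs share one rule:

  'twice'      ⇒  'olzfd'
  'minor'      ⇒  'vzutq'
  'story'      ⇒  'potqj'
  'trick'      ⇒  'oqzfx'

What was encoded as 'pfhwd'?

t(19)→o(14) and w(22)→l(11) fit y≡25x+7 (mod 26); the inverse of 25 mod 26 is 25. Each letter's alphabet position (a=0..z=25) is mapped through 25·x+7 mod 26 — an affine cipher.
Undoing it on pfhwd: p(15)→25·(15−7)≡18=s; f(5)→25·(5−7)≡2=c; h(7)→25·(7−7)≡0=a; w(22)→25·(22−7)≡11=l; d(3)→25·(3−7)≡4=e (all mod 26).

scale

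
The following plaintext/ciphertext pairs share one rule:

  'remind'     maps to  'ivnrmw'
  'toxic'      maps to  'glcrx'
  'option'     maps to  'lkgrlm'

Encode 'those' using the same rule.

gslhv

Letters are reflected about the middle of the alphabet (position → 25−position): Atbash.
For those: t↔g, h↔s, o↔l, s↔h, e↔v.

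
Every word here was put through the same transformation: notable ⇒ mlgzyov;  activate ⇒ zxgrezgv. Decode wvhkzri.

This is the alphabet-reversal cipher (Atbash): a becomes z, b becomes y, etc.
Decoding wvhkzri: w↔d, v↔e, h↔s, k↔p, z↔a, r↔i, i↔r.

despair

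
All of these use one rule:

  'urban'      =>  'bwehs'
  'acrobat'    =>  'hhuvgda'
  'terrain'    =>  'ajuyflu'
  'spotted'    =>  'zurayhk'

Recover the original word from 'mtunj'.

Shifts by position in urban: pos 0: u→b (+7), pos 1: r→w (+5), pos 2: b→e (+3), pos 3: a→h (+7), pos 4: n→s (+5) — repeating every 3. A repeating key of period 3 is used — shifts +7, +5, +3 over and over.
Decoding mtunj: m−7=f, t−5=o, u−3=r, n−7=g, j−5=e.

forge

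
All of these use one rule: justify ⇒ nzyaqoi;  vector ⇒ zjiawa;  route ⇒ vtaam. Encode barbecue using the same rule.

ffximlep

In justify: j→n is +4, u→z is +5, s→y is +6, t→a is +7 — the shift increases by 1 each position. Each letter shifts forward by (position + 4), i.e. 4, 5, 6, … — the shift grows by one for each successive letter.
For barbecue: b+4=f, a+5=f, r+6=x, b+7=i, e+8=m, c+9=l, u+10=e, e+11=p.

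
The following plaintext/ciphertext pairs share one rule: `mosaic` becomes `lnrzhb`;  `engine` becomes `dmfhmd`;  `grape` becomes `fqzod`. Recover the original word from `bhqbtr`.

circus

Compare letters: m→l is +25, o→n is +25, s→r is +25 — a constant shift. It's a constant shift of +25 (ROT25).
Decoding bhqbtr: b−25=c, h−25=i, q−25=r, b−25=c, t−25=u, r−25=s.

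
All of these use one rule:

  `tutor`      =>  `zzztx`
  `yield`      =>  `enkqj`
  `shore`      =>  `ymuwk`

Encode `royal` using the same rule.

It's a Vigenère-style cipher with numeric key [6,5]: position i shifts by key[i mod 2].
For royal: r+6=x, o+5=t, y+6=e, a+5=f, l+6=r.

xtefr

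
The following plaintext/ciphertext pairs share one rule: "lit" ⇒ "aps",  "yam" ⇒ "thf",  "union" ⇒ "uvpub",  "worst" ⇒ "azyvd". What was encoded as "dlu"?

new

Two steps: reverse the string, then apply a Caesar shift of +7.
Undoing it on dlu: shift back: d−7=w, l−7=e, u−7=n → wen; then reverse → new.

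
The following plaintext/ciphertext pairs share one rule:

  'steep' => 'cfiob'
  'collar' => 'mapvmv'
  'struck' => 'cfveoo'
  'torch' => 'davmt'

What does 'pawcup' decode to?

fossil

Shifts by position in steep: pos 0: s→c (+10), pos 1: t→f (+12), pos 2: e→i (+4), pos 3: e→o (+10), pos 4: p→b (+12) — repeating every 3. A repeating key of period 3 is used — shifts +10, +12, +4 over and over.
Reversing it on pawcup: p−10=f, a−12=o, w−4=s, c−10=s, u−12=i, p−4=l.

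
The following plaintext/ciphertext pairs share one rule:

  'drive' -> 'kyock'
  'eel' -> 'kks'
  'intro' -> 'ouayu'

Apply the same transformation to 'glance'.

Vowels shift forward by 6 and consonants shift forward by 7.
On glance: g(cons)+7=n, l(cons)+7=s, a(vowel)+6=g, n(cons)+7=u, c(cons)+7=j, e(vowel)+6=k.

nsgujk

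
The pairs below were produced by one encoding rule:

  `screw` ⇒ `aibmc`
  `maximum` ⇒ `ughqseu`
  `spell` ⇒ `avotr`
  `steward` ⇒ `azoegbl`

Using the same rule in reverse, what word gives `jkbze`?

Shifts by position in screw: pos 0: s→a (+8), pos 1: c→i (+6), pos 2: r→b (+10), pos 3: e→m (+8), pos 4: w→c (+6) — repeating every 3. It's a Vigenère-style cipher with numeric key [8,6,10]: position i shifts by key[i mod 3].
Reversing it on jkbze: j−8=b, k−6=e, b−10=r, z−8=r, e−6=y.

berry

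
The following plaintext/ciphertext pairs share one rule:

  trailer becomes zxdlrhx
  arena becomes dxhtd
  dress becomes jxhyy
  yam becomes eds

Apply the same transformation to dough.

jrxmn

The rule splits by letter class: vowels +3, consonants +6.
Applying it to dough: d(cons)+6=j, o(vowel)+3=r, u(vowel)+3=x, g(cons)+6=m, h(cons)+6=n.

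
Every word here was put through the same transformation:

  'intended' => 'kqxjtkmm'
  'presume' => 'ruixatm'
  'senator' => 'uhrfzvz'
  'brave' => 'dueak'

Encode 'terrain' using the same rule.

Each letter shifts forward by (position + 2), i.e. 2, 3, 4, … — the shift grows by one for each successive letter.
Applying it to terrain: t+2=v, e+3=h, r+4=v, r+5=w, a+6=g, i+7=p, n+8=v.

vhvwgpv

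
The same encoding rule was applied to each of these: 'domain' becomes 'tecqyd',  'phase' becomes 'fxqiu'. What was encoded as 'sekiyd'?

Compare letters: d→t is +16, o→e is +16, m→c is +16 — a constant shift. Each letter is shifted forward by 16 in the alphabet (a Caesar shift of +16).
Undoing it on sekiyd: s−16=c, e−16=o, k−16=u, i−16=s, y−16=i, d−16=n.

cousin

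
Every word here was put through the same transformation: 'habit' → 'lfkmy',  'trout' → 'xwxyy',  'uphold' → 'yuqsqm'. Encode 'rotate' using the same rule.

Shifts by position in habit: pos 0: h→l (+4), pos 1: a→f (+5), pos 2: b→k (+9), pos 3: i→m (+4), pos 4: t→y (+5) — repeating every 3. It's a Vigenère-style cipher with numeric key [4,5,9]: position i shifts by key[i mod 3].
For rotate: r+4=v, o+5=t, t+9=c, a+4=e, t+5=y, e+9=n.

vtceyn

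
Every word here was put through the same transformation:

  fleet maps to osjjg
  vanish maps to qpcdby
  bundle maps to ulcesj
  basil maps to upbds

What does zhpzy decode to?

coach

f(5)→o(14) and l(11)→s(18) fit y≡5x+15 (mod 26); the inverse of 5 mod 26 is 21. Treating letters as 0–25, the rule is x ↦ 5x + 15 (mod 26).
Reversing it on zhpzy: z(25)→21·(25−15)≡2=c; h(7)→21·(7−15)≡14=o; p(15)→21·(15−15)≡0=a; z(25)→21·(25−15)≡2=c; y(24)→21·(24−15)≡7=h (all mod 26).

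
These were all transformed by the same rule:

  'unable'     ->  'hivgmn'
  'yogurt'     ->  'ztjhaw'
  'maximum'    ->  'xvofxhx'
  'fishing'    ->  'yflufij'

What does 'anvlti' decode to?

u(20)→h(7) and n(13)→i(8) fit y≡11x+21 (mod 26); the inverse of 11 mod 26 is 19. Each letter's alphabet position (a=0..z=25) is mapped through 11·x+21 mod 26 — an affine cipher.
Undoing it on anvlti: a(0)→19·(0−21)≡17=r; n(13)→19·(13−21)≡4=e; v(21)→19·(21−21)≡0=a; l(11)→19·(11−21)≡18=s; t(19)→19·(19−21)≡14=o; i(8)→19·(8−21)≡13=n (all mod 26).

reason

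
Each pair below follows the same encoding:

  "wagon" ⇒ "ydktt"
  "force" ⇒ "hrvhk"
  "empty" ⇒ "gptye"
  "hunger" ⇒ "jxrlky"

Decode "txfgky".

Each letter shifts forward by (position + 2), i.e. 2, 3, 4, … — the shift grows by one for each successive letter.
Reversing it on txfgky: t−2=r, x−3=u, f−4=b, g−5=b, k−6=e, y−7=r.

rubber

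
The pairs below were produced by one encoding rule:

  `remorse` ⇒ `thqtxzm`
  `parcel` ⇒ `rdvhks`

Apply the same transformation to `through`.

In remorse: r→t is +2, e→h is +3, m→q is +4, o→t is +5 — the shift increases by 1 each position. Letter i (0-indexed) is shifted by i+2, so successive shifts are 2, 3, 4, ….
On through: t+2=v, h+3=k, r+4=v, o+5=t, u+6=a, g+7=n, h+8=p.

vkvtanp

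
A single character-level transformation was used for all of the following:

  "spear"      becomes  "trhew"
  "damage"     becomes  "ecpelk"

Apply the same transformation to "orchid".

ptflnj

In spear: s→t is +1, p→r is +2, e→h is +3, a→e is +4 — the shift increases by 1 each position. Letter i (0-indexed) is shifted by i+1, so successive shifts are 1, 2, 3, ….
For orchid: o+1=p, r+2=t, c+3=f, h+4=l, i+5=n, d+6=j.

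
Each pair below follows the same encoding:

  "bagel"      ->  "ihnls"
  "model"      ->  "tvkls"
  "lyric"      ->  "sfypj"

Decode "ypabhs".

Compare letters: b→i is +7, a→h is +7, g→n is +7 — a constant shift. This is a Caesar cipher with shift 7.
Reversing it on ypabhs: y−7=r, p−7=i, a−7=t, b−7=u, h−7=a, s−7=l.

ritual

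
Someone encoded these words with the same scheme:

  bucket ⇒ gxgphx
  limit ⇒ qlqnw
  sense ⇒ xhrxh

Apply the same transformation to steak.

Shifts by position in bucket: pos 0: b→g (+5), pos 1: u→x (+3), pos 2: c→g (+4), pos 3: k→p (+5), pos 4: e→h (+3), pos 5: t→x (+4) — repeating every 3. The shifts repeat in a cycle of length 3: positions 0,1,… shift by +5, +3, +4, then the pattern repeats.
Applying it to steak: s+5=x, t+3=w, e+4=i, a+5=f, k+3=n.

xwifn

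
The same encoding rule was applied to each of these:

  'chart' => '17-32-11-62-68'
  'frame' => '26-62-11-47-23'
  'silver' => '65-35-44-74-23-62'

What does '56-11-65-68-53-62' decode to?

Each letter becomes 3×(its alphabet position, a=1..z=26) + 8.
Decoding 56-11-65-68-53-62: 56→(56−8)÷3=16=p, 11→(11−8)÷3=1=a, 65→(65−8)÷3=19=s, 68→(68−8)÷3=20=t, 53→(53−8)÷3=15=o, 62→(62−8)÷3=18=r.

pastor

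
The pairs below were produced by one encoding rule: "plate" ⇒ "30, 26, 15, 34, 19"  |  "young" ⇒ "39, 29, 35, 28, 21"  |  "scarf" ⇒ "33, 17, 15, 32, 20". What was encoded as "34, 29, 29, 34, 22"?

tooth

p is letter #16 and maps to 30: an offset of 14. The number is (letter's place in the alphabet, a=1) + 14.
Decoding 34, 29, 29, 34, 22: 34→(34−14)÷1=20=t, 29→(29−14)÷1=15=o, 29→(29−14)÷1=15=o, 34→(34−14)÷1=20=t, 22→(22−14)÷1=8=h.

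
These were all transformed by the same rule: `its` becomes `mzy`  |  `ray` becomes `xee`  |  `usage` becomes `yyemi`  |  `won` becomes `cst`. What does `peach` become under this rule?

The shift depends on letter class: consonant t→z is +6, but vowel i→m is +4. Vowels shift forward by 4 and consonants shift forward by 6.
On peach: p(cons)+6=v, e(vowel)+4=i, a(vowel)+4=e, c(cons)+6=i, h(cons)+6=n.

viein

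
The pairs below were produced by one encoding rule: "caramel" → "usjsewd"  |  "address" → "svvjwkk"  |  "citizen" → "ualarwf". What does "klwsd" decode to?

steal

This is a Caesar cipher with shift 18.
Undoing it on klwsd: k−18=s, l−18=t, w−18=e, s−18=a, d−18=l.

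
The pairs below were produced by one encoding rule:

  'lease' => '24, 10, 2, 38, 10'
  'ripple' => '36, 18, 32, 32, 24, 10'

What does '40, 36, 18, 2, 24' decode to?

With a=1..z=26, the number is 2·pos.
Decoding 40, 36, 18, 2, 24: 40→(40−0)÷2=20=t, 36→(36−0)÷2=18=r, 18→(18−0)÷2=9=i, 2→(2−0)÷2=1=a, 24→(24−0)÷2=12=l.

trial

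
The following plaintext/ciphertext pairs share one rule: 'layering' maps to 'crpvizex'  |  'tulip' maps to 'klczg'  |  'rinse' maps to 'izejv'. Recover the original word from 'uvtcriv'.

declare

Every letter moves 17 places later in the alphabet, wrapping around z→a.
Undoing it on uvtcriv: u−17=d, v−17=e, t−17=c, c−17=l, r−17=a, i−17=r, v−17=e.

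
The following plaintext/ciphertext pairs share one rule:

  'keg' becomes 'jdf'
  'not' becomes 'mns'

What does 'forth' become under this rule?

enqsg

Compare letters: k→j is +25, e→d is +25, g→f is +25 — a constant shift. It's a constant shift of +25 (ROT25).
Applying it to forth: f+25=e, o+25=n, r+25=q, t+25=s, h+25=g.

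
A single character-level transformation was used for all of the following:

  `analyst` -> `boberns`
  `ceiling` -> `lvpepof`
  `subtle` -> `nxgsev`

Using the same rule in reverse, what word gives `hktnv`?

a(0)→b(1) and n(13)→o(14) fit y≡5x+1 (mod 26); the inverse of 5 mod 26 is 21. This is an affine cipher: with a=0,…,z=25, each position x becomes (5x+1) mod 26.
Decoding hktnv: h(7)→21·(7−1)≡22=w; k(10)→21·(10−1)≡7=h; t(19)→21·(19−1)≡14=o; n(13)→21·(13−1)≡18=s; v(21)→21·(21−1)≡4=e (all mod 26).

whose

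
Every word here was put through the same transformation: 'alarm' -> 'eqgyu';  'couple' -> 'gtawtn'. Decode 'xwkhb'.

Each letter shifts forward by (position + 4), i.e. 4, 5, 6, … — the shift grows by one for each successive letter.
Reversing it on xwkhb: x−4=t, w−5=r, k−6=e, h−7=a, b−8=t.

treat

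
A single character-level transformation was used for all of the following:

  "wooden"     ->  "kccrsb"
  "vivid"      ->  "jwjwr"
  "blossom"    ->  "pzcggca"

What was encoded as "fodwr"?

Every letter moves 14 places later in the alphabet, wrapping around z→a.
Reversing it on fodwr: f−14=r, o−14=a, d−14=p, w−14=i, r−14=d.

rapid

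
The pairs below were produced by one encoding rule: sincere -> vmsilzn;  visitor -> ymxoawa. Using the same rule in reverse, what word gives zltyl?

Each letter shifts forward by (position + 3), i.e. 3, 4, 5, … — the shift grows by one for each successive letter.
Decoding zltyl: z−3=w, l−4=h, t−5=o, y−6=s, l−7=e.

whose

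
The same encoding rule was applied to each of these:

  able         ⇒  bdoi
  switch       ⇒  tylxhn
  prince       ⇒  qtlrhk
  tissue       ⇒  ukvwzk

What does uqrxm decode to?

tooth

Letter i (0-indexed) is shifted by i+1, so successive shifts are 1, 2, 3, ….
Reversing it on uqrxm: u−1=t, q−2=o, r−3=o, x−4=t, m−5=h.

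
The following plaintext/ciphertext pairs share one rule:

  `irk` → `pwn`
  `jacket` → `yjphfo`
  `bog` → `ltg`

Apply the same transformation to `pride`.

The word is reversed, then every letter is shifted forward by 5.
Applying it to pride: reverse → edirp; then shift: e+5=j, d+5=i, i+5=n, r+5=w, p+5=u.

jinwu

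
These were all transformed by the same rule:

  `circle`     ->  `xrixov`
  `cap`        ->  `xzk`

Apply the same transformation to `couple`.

xlfkov

Each pair mirrors across the alphabet (c↔x, i↔r, r↔i): positions sum to 25. This is the alphabet-reversal cipher (Atbash): a becomes z, b becomes y, etc.
For couple: c↔x, o↔l, u↔f, p↔k, l↔o, e↔v.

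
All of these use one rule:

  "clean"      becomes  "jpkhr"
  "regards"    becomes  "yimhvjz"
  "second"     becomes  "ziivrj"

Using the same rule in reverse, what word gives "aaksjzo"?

It's a Vigenère-style cipher with numeric key [7,4,6]: position i shifts by key[i mod 3].
Decoding aaksjzo: a−7=t, a−4=w, k−6=e, s−7=l, j−4=f, z−6=t, o−7=h.

twelfth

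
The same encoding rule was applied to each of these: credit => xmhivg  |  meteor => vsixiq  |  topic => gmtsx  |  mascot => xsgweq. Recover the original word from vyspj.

flour

The output letters match the input read backwards, each shifted +4: credit reversed is tiderc. Two steps: reverse the string, then apply a Caesar shift of +4.
Reversing it on vyspj: shift back: v−4=r, y−4=u, s−4=o, p−4=l, j−4=f → ruolf; then reverse → flour.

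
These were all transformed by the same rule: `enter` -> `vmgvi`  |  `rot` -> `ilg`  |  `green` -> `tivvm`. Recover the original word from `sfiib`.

hurry

Each pair mirrors across the alphabet (e↔v, n↔m, t↔g): positions sum to 25. This is the alphabet-reversal cipher (Atbash): a becomes z, b becomes y, etc.
Reversing it on sfiib: s↔h, f↔u, i↔r, i↔r, b↔y.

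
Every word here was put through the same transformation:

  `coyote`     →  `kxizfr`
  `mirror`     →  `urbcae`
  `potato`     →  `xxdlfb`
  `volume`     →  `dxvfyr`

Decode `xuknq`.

In coyote: c→k is +8, o→x is +9, y→i is +10, o→z is +11 — the shift increases by 1 each position. Each letter shifts forward by (position + 8), i.e. 8, 9, 10, … — the shift grows by one for each successive letter.
Undoing it on xuknq: x−8=p, u−9=l, k−10=a, n−11=c, q−12=e.

place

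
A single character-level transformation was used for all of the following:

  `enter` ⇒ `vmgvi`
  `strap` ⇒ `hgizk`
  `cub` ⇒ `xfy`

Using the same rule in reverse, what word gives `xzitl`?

Each pair mirrors across the alphabet (e↔v, n↔m, t↔g): positions sum to 25. Letters are reflected about the middle of the alphabet (position → 25−position): Atbash.
Decoding xzitl: x↔c, z↔a, i↔r, t↔g, l↔o.

cargo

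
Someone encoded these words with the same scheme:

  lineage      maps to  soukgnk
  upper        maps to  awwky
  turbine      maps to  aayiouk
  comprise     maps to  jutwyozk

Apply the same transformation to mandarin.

tgukgyou

Vowels shift forward by 6 and consonants shift forward by 7.
On mandarin: m(cons)+7=t, a(vowel)+6=g, n(cons)+7=u, d(cons)+7=k, a(vowel)+6=g, r(cons)+7=y, i(vowel)+6=o, n(cons)+7=u.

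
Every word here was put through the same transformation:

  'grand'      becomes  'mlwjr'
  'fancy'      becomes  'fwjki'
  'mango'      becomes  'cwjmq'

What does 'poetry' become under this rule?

Each letter's alphabet position (a=0..z=25) is mapped through 7·x+22 mod 26 — an affine cipher.
Applying it to poetry: p(15)→7·15+22≡23=x; o(14)→7·14+22≡16=q; e(4)→7·4+22≡24=y; t(19)→7·19+22≡25=z; r(17)→7·17+22≡11=l; y(24)→7·24+22≡8=i (all mod 26).

xqyzli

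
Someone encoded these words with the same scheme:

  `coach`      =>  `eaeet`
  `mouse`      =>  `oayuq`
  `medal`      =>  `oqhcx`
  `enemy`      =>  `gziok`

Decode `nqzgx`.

level

Shifts by position in coach: pos 0: c→e (+2), pos 1: o→a (+12), pos 2: a→e (+4), pos 3: c→e (+2), pos 4: h→t (+12) — repeating every 3. The shifts repeat in a cycle of length 3: positions 0,1,… shift by +2, +12, +4, then the pattern repeats.
Decoding nqzgx: n−2=l, q−12=e, z−4=v, g−2=e, x−12=l.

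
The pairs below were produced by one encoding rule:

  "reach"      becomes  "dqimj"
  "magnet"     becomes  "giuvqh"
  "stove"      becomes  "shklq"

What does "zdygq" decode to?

prime

Each letter's alphabet position (a=0..z=25) is mapped through 15·x+8 mod 26 — an affine cipher.
Undoing it on zdygq: z(25)→7·(25−8)≡15=p; d(3)→7·(3−8)≡17=r; y(24)→7·(24−8)≡8=i; g(6)→7·(6−8)≡12=m; q(16)→7·(16−8)≡4=e (all mod 26).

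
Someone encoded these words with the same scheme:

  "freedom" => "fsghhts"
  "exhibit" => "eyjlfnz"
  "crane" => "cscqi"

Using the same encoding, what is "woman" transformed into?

wpodr

In freedom: f→f is +0, r→s is +1, e→g is +2, e→h is +3 — the shift increases by 1 each position. Letter i (0-indexed) is shifted by i+0, so successive shifts are 0, 1, 2, ….
Applying it to woman: w+0=w, o+1=p, m+2=o, a+3=d, n+4=r.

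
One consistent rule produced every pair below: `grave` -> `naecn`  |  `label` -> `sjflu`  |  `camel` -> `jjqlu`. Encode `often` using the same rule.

Shifts by position in grave: pos 0: g→n (+7), pos 1: r→a (+9), pos 2: a→e (+4), pos 3: v→c (+7), pos 4: e→n (+9) — repeating every 3. It's a Vigenère-style cipher with numeric key [7,9,4]: position i shifts by key[i mod 3].
On often: o+7=v, f+9=o, t+4=x, e+7=l, n+9=w.

voxlw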